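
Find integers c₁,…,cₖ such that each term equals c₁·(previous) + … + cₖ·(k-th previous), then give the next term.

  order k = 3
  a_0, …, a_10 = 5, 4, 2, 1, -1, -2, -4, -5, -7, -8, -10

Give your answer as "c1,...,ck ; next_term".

1,1,-1 ; -11

  a_3 = 1·2 + 1·4 + -1·5 = 1
  a_4 = 1·1 + 1·2 + -1·4 = -1
  a_5 = 1·-1 + 1·1 + -1·2 = -2
  a_6 = 1·-2 + 1·-1 + -1·1 = -4
  a_7 = 1·-4 + 1·-2 + -1·-1 = -5
  a_8 = 1·-5 + 1·-4 + -1·-2 = -7
  a_9 = 1·-7 + 1·-5 + -1·-4 = -8
  a_10 = 1·-8 + 1·-7 + -1·-5 = -10
  a_11 = 1·-10 + 1·-8 + -1·-7 = -11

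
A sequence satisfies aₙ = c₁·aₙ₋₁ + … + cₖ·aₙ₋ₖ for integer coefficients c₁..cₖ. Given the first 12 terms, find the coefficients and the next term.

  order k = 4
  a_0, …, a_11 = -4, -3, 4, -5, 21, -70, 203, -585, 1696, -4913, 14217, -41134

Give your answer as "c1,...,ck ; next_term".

  a_4 = -4·-5 + -4·4 + -3·-3 + -2·-4 = 21
  a_5 = -4·21 + -4·-5 + -3·4 + -2·-3 = -70
  a_6 = -4·-70 + -4·21 + -3·-5 + -2·4 = 203
  a_7 = -4·203 + -4·-70 + -3·21 + -2·-5 = -585
  a_8 = -4·-585 + -4·203 + -3·-70 + -2·21 = 1696
  a_9 = -4·1696 + -4·-585 + -3·203 + -2·-70 = -4913
  a_10 = -4·-4913 + -4·1696 + -3·-585 + -2·203 = 14217
  a_11 = -4·14217 + -4·-4913 + -3·1696 + -2·-585 = -41134
  a_12 = -4·-41134 + -4·14217 + -3·-4913 + -2·1696 = 119015

-4,-4,-3,-2 ; 119015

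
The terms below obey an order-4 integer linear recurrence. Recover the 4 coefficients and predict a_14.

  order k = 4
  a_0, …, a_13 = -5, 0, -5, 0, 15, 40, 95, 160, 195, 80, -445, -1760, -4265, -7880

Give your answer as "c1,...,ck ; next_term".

2,0,-2,-3 ; -10905

  a_4 = 2·0 + 0·-5 + -2·0 + -3·-5 = 15
  a_5 = 2·15 + 0·0 + -2·-5 + -3·0 = 40
  a_6 = 2·40 + 0·15 + -2·0 + -3·-5 = 95
  a_7 = 2·95 + 0·40 + -2·15 + -3·0 = 160
  a_8 = 2·160 + 0·95 + -2·40 + -3·15 = 195
  a_9 = 2·195 + 0·160 + -2·95 + -3·40 = 80
  a_10 = 2·80 + 0·195 + -2·160 + -3·95 = -445
  a_11 = 2·-445 + 0·80 + -2·195 + -3·160 = -1760
  a_12 = 2·-1760 + 0·-445 + -2·80 + -3·195 = -4265
  a_13 = 2·-4265 + 0·-1760 + -2·-445 + -3·80 = -7880
  a_14 = 2·-7880 + 0·-4265 + -2·-1760 + -3·-445 = -10905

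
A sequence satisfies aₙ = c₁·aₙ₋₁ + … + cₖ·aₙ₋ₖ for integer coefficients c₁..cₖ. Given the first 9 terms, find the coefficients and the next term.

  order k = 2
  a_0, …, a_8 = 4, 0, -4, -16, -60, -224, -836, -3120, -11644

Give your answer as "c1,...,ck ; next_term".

4,-1 ; -43456

  a_2 = 4·0 + -1·4 = -4
  a_3 = 4·-4 + -1·0 = -16
  a_4 = 4·-16 + -1·-4 = -60
  a_5 = 4·-60 + -1·-16 = -224
  a_6 = 4·-224 + -1·-60 = -836
  a_7 = 4·-836 + -1·-224 = -3120
  a_8 = 4·-3120 + -1·-836 = -11644
  a_9 = 4·-11644 + -1·-3120 = -43456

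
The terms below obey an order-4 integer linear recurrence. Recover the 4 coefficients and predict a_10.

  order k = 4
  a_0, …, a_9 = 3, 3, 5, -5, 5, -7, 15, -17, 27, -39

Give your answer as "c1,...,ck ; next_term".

  a_4 = 0·-5 + 1·5 + -1·3 + 1·3 = 5
  a_5 = 0·5 + 1·-5 + -1·5 + 1·3 = -7
  a_6 = 0·-7 + 1·5 + -1·-5 + 1·5 = 15
  a_7 = 0·15 + 1·-7 + -1·5 + 1·-5 = -17
  a_8 = 0·-17 + 1·15 + -1·-7 + 1·5 = 27
  a_9 = 0·27 + 1·-17 + -1·15 + 1·-7 = -39
  a_10 = 0·-39 + 1·27 + -1·-17 + 1·15 = 59

0,1,-1,1 ; 59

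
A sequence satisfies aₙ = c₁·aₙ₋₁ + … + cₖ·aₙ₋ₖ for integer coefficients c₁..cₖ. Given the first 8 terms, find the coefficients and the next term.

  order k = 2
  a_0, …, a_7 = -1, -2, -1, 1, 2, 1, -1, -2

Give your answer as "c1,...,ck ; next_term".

1,-1 ; -1

  a_2 = 1·-2 + -1·-1 = -1
  a_3 = 1·-1 + -1·-2 = 1
  a_4 = 1·1 + -1·-1 = 2
  a_5 = 1·2 + -1·1 = 1
  a_6 = 1·1 + -1·2 = -1
  a_7 = 1·-1 + -1·1 = -2
  a_8 = 1·-2 + -1·-1 = -1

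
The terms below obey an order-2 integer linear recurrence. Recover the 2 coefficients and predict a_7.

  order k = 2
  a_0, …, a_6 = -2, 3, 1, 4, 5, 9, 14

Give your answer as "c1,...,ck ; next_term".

1,1 ; 23

  a_2 = 1·3 + 1·-2 = 1
  a_3 = 1·1 + 1·3 = 4
  a_4 = 1·4 + 1·1 = 5
  a_5 = 1·5 + 1·4 = 9
  a_6 = 1·9 + 1·5 = 14
  a_7 = 1·14 + 1·9 = 23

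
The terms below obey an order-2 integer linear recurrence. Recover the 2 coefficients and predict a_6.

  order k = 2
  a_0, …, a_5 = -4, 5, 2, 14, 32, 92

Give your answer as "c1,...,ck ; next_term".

  a_2 = 2·5 + 2·-4 = 2
  a_3 = 2·2 + 2·5 = 14
  a_4 = 2·14 + 2·2 = 32
  a_5 = 2·32 + 2·14 = 92
  a_6 = 2·92 + 2·32 = 248

2,2 ; 248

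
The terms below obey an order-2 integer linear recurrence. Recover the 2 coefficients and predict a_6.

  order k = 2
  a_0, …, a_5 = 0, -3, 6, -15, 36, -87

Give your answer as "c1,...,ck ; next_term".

  a_2 = -2·-3 + 1·0 = 6
  a_3 = -2·6 + 1·-3 = -15
  a_4 = -2·-15 + 1·6 = 36
  a_5 = -2·36 + 1·-15 = -87
  a_6 = -2·-87 + 1·36 = 210

-2,1 ; 210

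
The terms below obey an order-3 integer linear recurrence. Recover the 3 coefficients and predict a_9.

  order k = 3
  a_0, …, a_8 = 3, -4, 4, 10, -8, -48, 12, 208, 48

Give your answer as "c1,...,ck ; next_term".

0,-4,-2 ; -856

  a_3 = 0·4 + -4·-4 + -2·3 = 10
  a_4 = 0·10 + -4·4 + -2·-4 = -8
  a_5 = 0·-8 + -4·10 + -2·4 = -48
  a_6 = 0·-48 + -4·-8 + -2·10 = 12
  a_7 = 0·12 + -4·-48 + -2·-8 = 208
  a_8 = 0·208 + -4·12 + -2·-48 = 48
  a_9 = 0·48 + -4·208 + -2·12 = -856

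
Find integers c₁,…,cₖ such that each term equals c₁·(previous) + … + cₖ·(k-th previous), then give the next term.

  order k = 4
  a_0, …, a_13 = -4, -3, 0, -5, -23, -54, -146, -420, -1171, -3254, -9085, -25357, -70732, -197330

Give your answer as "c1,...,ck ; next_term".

  a_4 = 2·-5 + 1·0 + 3·-3 + 1·-4 = -23
  a_5 = 2·-23 + 1·-5 + 3·0 + 1·-3 = -54
  a_6 = 2·-54 + 1·-23 + 3·-5 + 1·0 = -146
  a_7 = 2·-146 + 1·-54 + 3·-23 + 1·-5 = -420
  a_8 = 2·-420 + 1·-146 + 3·-54 + 1·-23 = -1171
  a_9 = 2·-1171 + 1·-420 + 3·-146 + 1·-54 = -3254
  a_10 = 2·-3254 + 1·-1171 + 3·-420 + 1·-146 = -9085
  a_11 = 2·-9085 + 1·-3254 + 3·-1171 + 1·-420 = -25357
  a_12 = 2·-25357 + 1·-9085 + 3·-3254 + 1·-1171 = -70732
  a_13 = 2·-70732 + 1·-25357 + 3·-9085 + 1·-3254 = -197330
  a_14 = 2·-197330 + 1·-70732 + 3·-25357 + 1·-9085 = -550548

2,1,3,1 ; -550548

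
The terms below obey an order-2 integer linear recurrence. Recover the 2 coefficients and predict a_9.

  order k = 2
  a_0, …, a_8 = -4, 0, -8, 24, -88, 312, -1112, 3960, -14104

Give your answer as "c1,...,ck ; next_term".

-3,2 ; 50232

  a_2 = -3·0 + 2·-4 = -8
  a_3 = -3·-8 + 2·0 = 24
  a_4 = -3·24 + 2·-8 = -88
  a_5 = -3·-88 + 2·24 = 312
  a_6 = -3·312 + 2·-88 = -1112
  a_7 = -3·-1112 + 2·312 = 3960
  a_8 = -3·3960 + 2·-1112 = -14104
  a_9 = -3·-14104 + 2·3960 = 50232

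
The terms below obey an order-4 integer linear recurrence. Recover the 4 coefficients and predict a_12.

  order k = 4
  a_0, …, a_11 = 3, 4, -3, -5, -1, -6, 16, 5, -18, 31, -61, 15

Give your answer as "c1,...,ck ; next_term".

-1,-1,0,-3 ; 100

  a_4 = -1·-5 + -1·-3 + 0·4 + -3·3 = -1
  a_5 = -1·-1 + -1·-5 + 0·-3 + -3·4 = -6
  a_6 = -1·-6 + -1·-1 + 0·-5 + -3·-3 = 16
  a_7 = -1·16 + -1·-6 + 0·-1 + -3·-5 = 5
  a_8 = -1·5 + -1·16 + 0·-6 + -3·-1 = -18
  a_9 = -1·-18 + -1·5 + 0·16 + -3·-6 = 31
  a_10 = -1·31 + -1·-18 + 0·5 + -3·16 = -61
  a_11 = -1·-61 + -1·31 + 0·-18 + -3·5 = 15
  a_12 = -1·15 + -1·-61 + 0·31 + -3·-18 = 100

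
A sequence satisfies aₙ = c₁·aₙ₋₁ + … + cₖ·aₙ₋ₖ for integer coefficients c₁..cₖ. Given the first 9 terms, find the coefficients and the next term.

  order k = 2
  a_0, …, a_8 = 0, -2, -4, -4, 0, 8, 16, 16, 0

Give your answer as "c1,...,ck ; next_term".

2,-2 ; -32

  a_2 = 2·-2 + -2·0 = -4
  a_3 = 2·-4 + -2·-2 = -4
  a_4 = 2·-4 + -2·-4 = 0
  a_5 = 2·0 + -2·-4 = 8
  a_6 = 2·8 + -2·0 = 16
  a_7 = 2·16 + -2·8 = 16
  a_8 = 2·16 + -2·16 = 0
  a_9 = 2·0 + -2·16 = -32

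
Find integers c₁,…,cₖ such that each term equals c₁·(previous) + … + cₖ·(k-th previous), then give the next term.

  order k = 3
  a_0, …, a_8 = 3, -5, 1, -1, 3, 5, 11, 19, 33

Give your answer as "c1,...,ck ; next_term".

  a_3 = 2·1 + 0·-5 + -1·3 = -1
  a_4 = 2·-1 + 0·1 + -1·-5 = 3
  a_5 = 2·3 + 0·-1 + -1·1 = 5
  a_6 = 2·5 + 0·3 + -1·-1 = 11
  a_7 = 2·11 + 0·5 + -1·3 = 19
  a_8 = 2·19 + 0·11 + -1·5 = 33
  a_9 = 2·33 + 0·19 + -1·11 = 55

2,0,-1 ; 55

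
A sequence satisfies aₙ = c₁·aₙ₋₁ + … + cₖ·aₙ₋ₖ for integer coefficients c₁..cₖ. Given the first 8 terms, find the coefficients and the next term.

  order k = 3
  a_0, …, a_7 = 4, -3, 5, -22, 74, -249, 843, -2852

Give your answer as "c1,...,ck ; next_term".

-3,1,-1 ; 9648

  a_3 = -3·5 + 1·-3 + -1·4 = -22
  a_4 = -3·-22 + 1·5 + -1·-3 = 74
  a_5 = -3·74 + 1·-22 + -1·5 = -249
  a_6 = -3·-249 + 1·74 + -1·-22 = 843
  a_7 = -3·843 + 1·-249 + -1·74 = -2852
  a_8 = -3·-2852 + 1·843 + -1·-249 = 9648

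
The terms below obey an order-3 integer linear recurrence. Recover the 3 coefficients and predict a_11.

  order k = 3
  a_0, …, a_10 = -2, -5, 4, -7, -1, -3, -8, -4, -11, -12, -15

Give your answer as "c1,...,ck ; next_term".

  a_3 = 0·4 + 1·-5 + 1·-2 = -7
  a_4 = 0·-7 + 1·4 + 1·-5 = -1
  a_5 = 0·-1 + 1·-7 + 1·4 = -3
  a_6 = 0·-3 + 1·-1 + 1·-7 = -8
  a_7 = 0·-8 + 1·-3 + 1·-1 = -4
  a_8 = 0·-4 + 1·-8 + 1·-3 = -11
  a_9 = 0·-11 + 1·-4 + 1·-8 = -12
  a_10 = 0·-12 + 1·-11 + 1·-4 = -15
  a_11 = 0·-15 + 1·-12 + 1·-11 = -23

0,1,1 ; -23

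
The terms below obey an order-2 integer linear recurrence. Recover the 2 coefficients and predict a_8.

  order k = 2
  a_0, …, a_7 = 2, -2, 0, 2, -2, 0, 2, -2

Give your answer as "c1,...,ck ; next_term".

-1,-1 ; 0

  a_2 = -1·-2 + -1·2 = 0
  a_3 = -1·0 + -1·-2 = 2
  a_4 = -1·2 + -1·0 = -2
  a_5 = -1·-2 + -1·2 = 0
  a_6 = -1·0 + -1·-2 = 2
  a_7 = -1·2 + -1·0 = -2
  a_8 = -1·-2 + -1·2 = 0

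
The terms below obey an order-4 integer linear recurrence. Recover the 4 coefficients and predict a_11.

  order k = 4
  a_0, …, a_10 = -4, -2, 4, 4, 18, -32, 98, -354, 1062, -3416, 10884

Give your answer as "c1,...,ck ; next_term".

  a_4 = -2·4 + 3·4 + -3·-2 + -2·-4 = 18
  a_5 = -2·18 + 3·4 + -3·4 + -2·-2 = -32
  a_6 = -2·-32 + 3·18 + -3·4 + -2·4 = 98
  a_7 = -2·98 + 3·-32 + -3·18 + -2·4 = -354
  a_8 = -2·-354 + 3·98 + -3·-32 + -2·18 = 1062
  a_9 = -2·1062 + 3·-354 + -3·98 + -2·-32 = -3416
  a_10 = -2·-3416 + 3·1062 + -3·-354 + -2·98 = 10884
  a_11 = -2·10884 + 3·-3416 + -3·1062 + -2·-354 = -34494

-2,3,-3,-2 ; -34494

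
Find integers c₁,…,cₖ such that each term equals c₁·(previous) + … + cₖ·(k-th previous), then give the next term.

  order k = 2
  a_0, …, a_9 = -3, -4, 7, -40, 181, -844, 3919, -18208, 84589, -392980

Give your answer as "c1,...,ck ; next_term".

  a_2 = -4·-4 + 3·-3 = 7
  a_3 = -4·7 + 3·-4 = -40
  a_4 = -4·-40 + 3·7 = 181
  a_5 = -4·181 + 3·-40 = -844
  a_6 = -4·-844 + 3·181 = 3919
  a_7 = -4·3919 + 3·-844 = -18208
  a_8 = -4·-18208 + 3·3919 = 84589
  a_9 = -4·84589 + 3·-18208 = -392980
  a_10 = -4·-392980 + 3·84589 = 1825687

-4,3 ; 1825687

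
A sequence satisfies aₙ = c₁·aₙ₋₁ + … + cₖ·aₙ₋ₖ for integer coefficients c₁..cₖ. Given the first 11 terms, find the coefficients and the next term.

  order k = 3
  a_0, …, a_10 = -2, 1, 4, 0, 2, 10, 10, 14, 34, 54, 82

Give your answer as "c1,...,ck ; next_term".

1,0,2 ; 150

  a_3 = 1·4 + 0·1 + 2·-2 = 0
  a_4 = 1·0 + 0·4 + 2·1 = 2
  a_5 = 1·2 + 0·0 + 2·4 = 10
  a_6 = 1·10 + 0·2 + 2·0 = 10
  a_7 = 1·10 + 0·10 + 2·2 = 14
  a_8 = 1·14 + 0·10 + 2·10 = 34
  a_9 = 1·34 + 0·14 + 2·10 = 54
  a_10 = 1·54 + 0·34 + 2·14 = 82
  a_11 = 1·82 + 0·54 + 2·34 = 150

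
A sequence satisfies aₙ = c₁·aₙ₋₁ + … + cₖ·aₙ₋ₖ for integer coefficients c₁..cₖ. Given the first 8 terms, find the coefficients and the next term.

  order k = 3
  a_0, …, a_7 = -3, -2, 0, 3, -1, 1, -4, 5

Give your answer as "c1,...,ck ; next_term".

-1,0,-1 ; -6

  a_3 = -1·0 + 0·-2 + -1·-3 = 3
  a_4 = -1·3 + 0·0 + -1·-2 = -1
  a_5 = -1·-1 + 0·3 + -1·0 = 1
  a_6 = -1·1 + 0·-1 + -1·3 = -4
  a_7 = -1·-4 + 0·1 + -1·-1 = 5
  a_8 = -1·5 + 0·-4 + -1·1 = -6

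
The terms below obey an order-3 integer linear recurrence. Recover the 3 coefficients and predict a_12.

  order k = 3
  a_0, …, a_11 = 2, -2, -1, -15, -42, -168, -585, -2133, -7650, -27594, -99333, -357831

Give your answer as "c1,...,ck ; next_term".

3,3,-3 ; -1288710

  a_3 = 3·-1 + 3·-2 + -3·2 = -15
  a_4 = 3·-15 + 3·-1 + -3·-2 = -42
  a_5 = 3·-42 + 3·-15 + -3·-1 = -168
  a_6 = 3·-168 + 3·-42 + -3·-15 = -585
  a_7 = 3·-585 + 3·-168 + -3·-42 = -2133
  a_8 = 3·-2133 + 3·-585 + -3·-168 = -7650
  a_9 = 3·-7650 + 3·-2133 + -3·-585 = -27594
  a_10 = 3·-27594 + 3·-7650 + -3·-2133 = -99333
  a_11 = 3·-99333 + 3·-27594 + -3·-7650 = -357831
  a_12 = 3·-357831 + 3·-99333 + -3·-27594 = -1288710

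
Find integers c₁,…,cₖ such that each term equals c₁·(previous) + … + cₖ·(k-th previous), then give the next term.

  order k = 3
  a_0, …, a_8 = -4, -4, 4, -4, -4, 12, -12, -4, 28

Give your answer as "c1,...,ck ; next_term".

  a_3 = -1·4 + -1·-4 + 1·-4 = -4
  a_4 = -1·-4 + -1·4 + 1·-4 = -4
  a_5 = -1·-4 + -1·-4 + 1·4 = 12
  a_6 = -1·12 + -1·-4 + 1·-4 = -12
  a_7 = -1·-12 + -1·12 + 1·-4 = -4
  a_8 = -1·-4 + -1·-12 + 1·12 = 28
  a_9 = -1·28 + -1·-4 + 1·-12 = -36

-1,-1,1 ; -36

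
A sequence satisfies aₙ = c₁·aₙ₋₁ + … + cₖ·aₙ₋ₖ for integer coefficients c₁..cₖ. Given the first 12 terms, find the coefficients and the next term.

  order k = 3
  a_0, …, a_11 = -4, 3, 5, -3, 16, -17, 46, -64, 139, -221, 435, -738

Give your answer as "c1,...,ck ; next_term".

  a_3 = -1·5 + 2·3 + 1·-4 = -3
  a_4 = -1·-3 + 2·5 + 1·3 = 16
  a_5 = -1·16 + 2·-3 + 1·5 = -17
  a_6 = -1·-17 + 2·16 + 1·-3 = 46
  a_7 = -1·46 + 2·-17 + 1·16 = -64
  a_8 = -1·-64 + 2·46 + 1·-17 = 139
  a_9 = -1·139 + 2·-64 + 1·46 = -221
  a_10 = -1·-221 + 2·139 + 1·-64 = 435
  a_11 = -1·435 + 2·-221 + 1·139 = -738
  a_12 = -1·-738 + 2·435 + 1·-221 = 1387

-1,2,1 ; 1387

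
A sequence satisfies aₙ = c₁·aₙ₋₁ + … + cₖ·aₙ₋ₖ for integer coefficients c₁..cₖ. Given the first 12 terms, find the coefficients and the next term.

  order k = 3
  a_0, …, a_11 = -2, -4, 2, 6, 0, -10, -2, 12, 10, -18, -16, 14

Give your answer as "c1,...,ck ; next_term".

-1,-1,-2 ; 38

  a_3 = -1·2 + -1·-4 + -2·-2 = 6
  a_4 = -1·6 + -1·2 + -2·-4 = 0
  a_5 = -1·0 + -1·6 + -2·2 = -10
  a_6 = -1·-10 + -1·0 + -2·6 = -2
  a_7 = -1·-2 + -1·-10 + -2·0 = 12
  a_8 = -1·12 + -1·-2 + -2·-10 = 10
  a_9 = -1·10 + -1·12 + -2·-2 = -18
  a_10 = -1·-18 + -1·10 + -2·12 = -16
  a_11 = -1·-16 + -1·-18 + -2·10 = 14
  a_12 = -1·14 + -1·-16 + -2·-18 = 38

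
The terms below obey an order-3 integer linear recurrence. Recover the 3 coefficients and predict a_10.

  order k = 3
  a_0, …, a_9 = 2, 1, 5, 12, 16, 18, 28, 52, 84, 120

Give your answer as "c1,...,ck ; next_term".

2,-2,2 ; 176

  a_3 = 2·5 + -2·1 + 2·2 = 12
  a_4 = 2·12 + -2·5 + 2·1 = 16
  a_5 = 2·16 + -2·12 + 2·5 = 18
  a_6 = 2·18 + -2·16 + 2·12 = 28
  a_7 = 2·28 + -2·18 + 2·16 = 52
  a_8 = 2·52 + -2·28 + 2·18 = 84
  a_9 = 2·84 + -2·52 + 2·28 = 120
  a_10 = 2·120 + -2·84 + 2·52 = 176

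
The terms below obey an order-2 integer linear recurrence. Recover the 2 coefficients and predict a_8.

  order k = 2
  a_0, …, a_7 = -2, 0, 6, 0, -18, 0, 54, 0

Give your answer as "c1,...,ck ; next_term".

0,-3 ; -162

  a_2 = 0·0 + -3·-2 = 6
  a_3 = 0·6 + -3·0 = 0
  a_4 = 0·0 + -3·6 = -18
  a_5 = 0·-18 + -3·0 = 0
  a_6 = 0·0 + -3·-18 = 54
  a_7 = 0·54 + -3·0 = 0
  a_8 = 0·0 + -3·54 = -162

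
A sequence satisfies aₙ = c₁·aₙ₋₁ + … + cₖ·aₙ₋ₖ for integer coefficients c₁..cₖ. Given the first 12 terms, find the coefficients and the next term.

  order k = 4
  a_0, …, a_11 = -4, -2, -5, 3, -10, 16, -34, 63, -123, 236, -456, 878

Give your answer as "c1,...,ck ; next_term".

  a_4 = -1·3 + 1·-5 + -1·-2 + 1·-4 = -10
  a_5 = -1·-10 + 1·3 + -1·-5 + 1·-2 = 16
  a_6 = -1·16 + 1·-10 + -1·3 + 1·-5 = -34
  a_7 = -1·-34 + 1·16 + -1·-10 + 1·3 = 63
  a_8 = -1·63 + 1·-34 + -1·16 + 1·-10 = -123
  a_9 = -1·-123 + 1·63 + -1·-34 + 1·16 = 236
  a_10 = -1·236 + 1·-123 + -1·63 + 1·-34 = -456
  a_11 = -1·-456 + 1·236 + -1·-123 + 1·63 = 878
  a_12 = -1·878 + 1·-456 + -1·236 + 1·-123 = -1693

-1,1,-1,1 ; -1693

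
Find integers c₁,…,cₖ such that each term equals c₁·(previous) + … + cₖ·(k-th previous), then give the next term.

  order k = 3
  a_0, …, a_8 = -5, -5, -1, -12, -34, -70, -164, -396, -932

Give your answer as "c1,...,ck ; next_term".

2,0,2 ; -2192

  a_3 = 2·-1 + 0·-5 + 2·-5 = -12
  a_4 = 2·-12 + 0·-1 + 2·-5 = -34
  a_5 = 2·-34 + 0·-12 + 2·-1 = -70
  a_6 = 2·-70 + 0·-34 + 2·-12 = -164
  a_7 = 2·-164 + 0·-70 + 2·-34 = -396
  a_8 = 2·-396 + 0·-164 + 2·-70 = -932
  a_9 = 2·-932 + 0·-396 + 2·-164 = -2192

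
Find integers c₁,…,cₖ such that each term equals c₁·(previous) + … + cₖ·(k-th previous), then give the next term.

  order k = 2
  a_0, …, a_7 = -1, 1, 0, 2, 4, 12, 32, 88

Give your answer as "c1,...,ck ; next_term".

  a_2 = 2·1 + 2·-1 = 0
  a_3 = 2·0 + 2·1 = 2
  a_4 = 2·2 + 2·0 = 4
  a_5 = 2·4 + 2·2 = 12
  a_6 = 2·12 + 2·4 = 32
  a_7 = 2·32 + 2·12 = 88
  a_8 = 2·88 + 2·32 = 240

2,2 ; 240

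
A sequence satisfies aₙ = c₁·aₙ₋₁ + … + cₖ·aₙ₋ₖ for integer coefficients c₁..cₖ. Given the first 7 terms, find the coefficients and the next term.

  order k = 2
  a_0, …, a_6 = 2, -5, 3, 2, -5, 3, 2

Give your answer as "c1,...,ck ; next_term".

-1,-1 ; -5

  a_2 = -1·-5 + -1·2 = 3
  a_3 = -1·3 + -1·-5 = 2
  a_4 = -1·2 + -1·3 = -5
  a_5 = -1·-5 + -1·2 = 3
  a_6 = -1·3 + -1·-5 = 2
  a_7 = -1·2 + -1·3 = -5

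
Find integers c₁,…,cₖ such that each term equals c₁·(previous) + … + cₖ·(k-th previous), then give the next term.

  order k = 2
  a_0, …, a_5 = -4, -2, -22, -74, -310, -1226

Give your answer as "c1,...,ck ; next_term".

  a_2 = 3·-2 + 4·-4 = -22
  a_3 = 3·-22 + 4·-2 = -74
  a_4 = 3·-74 + 4·-22 = -310
  a_5 = 3·-310 + 4·-74 = -1226
  a_6 = 3·-1226 + 4·-310 = -4918

3,4 ; -4918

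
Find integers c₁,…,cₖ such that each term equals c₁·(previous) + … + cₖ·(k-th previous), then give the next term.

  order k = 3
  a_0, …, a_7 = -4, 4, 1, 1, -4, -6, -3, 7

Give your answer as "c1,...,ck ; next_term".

1,-1,-1 ; 16

  a_3 = 1·1 + -1·4 + -1·-4 = 1
  a_4 = 1·1 + -1·1 + -1·4 = -4
  a_5 = 1·-4 + -1·1 + -1·1 = -6
  a_6 = 1·-6 + -1·-4 + -1·1 = -3
  a_7 = 1·-3 + -1·-6 + -1·-4 = 7
  a_8 = 1·7 + -1·-3 + -1·-6 = 16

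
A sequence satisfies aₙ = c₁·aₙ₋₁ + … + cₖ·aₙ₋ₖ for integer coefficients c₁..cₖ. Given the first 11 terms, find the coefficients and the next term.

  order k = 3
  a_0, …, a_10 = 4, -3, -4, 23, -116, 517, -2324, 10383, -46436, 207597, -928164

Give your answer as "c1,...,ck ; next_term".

-4,3,4 ; 4149703

  a_3 = -4·-4 + 3·-3 + 4·4 = 23
  a_4 = -4·23 + 3·-4 + 4·-3 = -116
  a_5 = -4·-116 + 3·23 + 4·-4 = 517
  a_6 = -4·517 + 3·-116 + 4·23 = -2324
  a_7 = -4·-2324 + 3·517 + 4·-116 = 10383
  a_8 = -4·10383 + 3·-2324 + 4·517 = -46436
  a_9 = -4·-46436 + 3·10383 + 4·-2324 = 207597
  a_10 = -4·207597 + 3·-46436 + 4·10383 = -928164
  a_11 = -4·-928164 + 3·207597 + 4·-46436 = 4149703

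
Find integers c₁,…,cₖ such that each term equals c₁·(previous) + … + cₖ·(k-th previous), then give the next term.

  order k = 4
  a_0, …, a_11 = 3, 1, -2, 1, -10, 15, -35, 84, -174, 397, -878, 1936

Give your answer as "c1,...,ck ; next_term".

-1,2,-2,-1 ; -4312

  a_4 = -1·1 + 2·-2 + -2·1 + -1·3 = -10
  a_5 = -1·-10 + 2·1 + -2·-2 + -1·1 = 15
  a_6 = -1·15 + 2·-10 + -2·1 + -1·-2 = -35
  a_7 = -1·-35 + 2·15 + -2·-10 + -1·1 = 84
  a_8 = -1·84 + 2·-35 + -2·15 + -1·-10 = -174
  a_9 = -1·-174 + 2·84 + -2·-35 + -1·15 = 397
  a_10 = -1·397 + 2·-174 + -2·84 + -1·-35 = -878
  a_11 = -1·-878 + 2·397 + -2·-174 + -1·84 = 1936
  a_12 = -1·1936 + 2·-878 + -2·397 + -1·-174 = -4312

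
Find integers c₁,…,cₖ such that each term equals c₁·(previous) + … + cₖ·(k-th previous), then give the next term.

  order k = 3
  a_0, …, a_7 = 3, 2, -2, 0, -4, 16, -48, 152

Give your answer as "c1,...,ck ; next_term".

-3,0,-2 ; -488

  a_3 = -3·-2 + 0·2 + -2·3 = 0
  a_4 = -3·0 + 0·-2 + -2·2 = -4
  a_5 = -3·-4 + 0·0 + -2·-2 = 16
  a_6 = -3·16 + 0·-4 + -2·0 = -48
  a_7 = -3·-48 + 0·16 + -2·-4 = 152
  a_8 = -3·152 + 0·-48 + -2·16 = -488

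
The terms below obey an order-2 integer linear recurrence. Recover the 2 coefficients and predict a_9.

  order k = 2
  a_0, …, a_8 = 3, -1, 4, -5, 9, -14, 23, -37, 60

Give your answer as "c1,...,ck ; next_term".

  a_2 = -1·-1 + 1·3 = 4
  a_3 = -1·4 + 1·-1 = -5
  a_4 = -1·-5 + 1·4 = 9
  a_5 = -1·9 + 1·-5 = -14
  a_6 = -1·-14 + 1·9 = 23
  a_7 = -1·23 + 1·-14 = -37
  a_8 = -1·-37 + 1·23 = 60
  a_9 = -1·60 + 1·-37 = -97

-1,1 ; -97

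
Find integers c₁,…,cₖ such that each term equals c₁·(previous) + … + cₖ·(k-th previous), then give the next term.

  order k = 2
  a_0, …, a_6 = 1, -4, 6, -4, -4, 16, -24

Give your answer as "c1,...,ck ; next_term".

  a_2 = -2·-4 + -2·1 = 6
  a_3 = -2·6 + -2·-4 = -4
  a_4 = -2·-4 + -2·6 = -4
  a_5 = -2·-4 + -2·-4 = 16
  a_6 = -2·16 + -2·-4 = -24
  a_7 = -2·-24 + -2·16 = 16

-2,-2 ; 16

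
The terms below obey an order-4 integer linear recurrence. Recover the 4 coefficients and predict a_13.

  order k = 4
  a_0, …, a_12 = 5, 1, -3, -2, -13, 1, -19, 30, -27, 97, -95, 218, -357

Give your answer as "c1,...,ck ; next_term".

  a_4 = 0·-2 + 2·-3 + -2·1 + -1·5 = -13
  a_5 = 0·-13 + 2·-2 + -2·-3 + -1·1 = 1
  a_6 = 0·1 + 2·-13 + -2·-2 + -1·-3 = -19
  a_7 = 0·-19 + 2·1 + -2·-13 + -1·-2 = 30
  a_8 = 0·30 + 2·-19 + -2·1 + -1·-13 = -27
  a_9 = 0·-27 + 2·30 + -2·-19 + -1·1 = 97
  a_10 = 0·97 + 2·-27 + -2·30 + -1·-19 = -95
  a_11 = 0·-95 + 2·97 + -2·-27 + -1·30 = 218
  a_12 = 0·218 + 2·-95 + -2·97 + -1·-27 = -357
  a_13 = 0·-357 + 2·218 + -2·-95 + -1·97 = 529

0,2,-2,-1 ; 529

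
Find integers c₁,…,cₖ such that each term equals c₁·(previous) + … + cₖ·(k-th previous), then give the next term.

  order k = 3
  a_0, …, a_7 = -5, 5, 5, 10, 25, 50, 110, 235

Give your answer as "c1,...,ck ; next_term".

  a_3 = 1·5 + 2·5 + 1·-5 = 10
  a_4 = 1·10 + 2·5 + 1·5 = 25
  a_5 = 1·25 + 2·10 + 1·5 = 50
  a_6 = 1·50 + 2·25 + 1·10 = 110
  a_7 = 1·110 + 2·50 + 1·25 = 235
  a_8 = 1·235 + 2·110 + 1·50 = 505

1,2,1 ; 505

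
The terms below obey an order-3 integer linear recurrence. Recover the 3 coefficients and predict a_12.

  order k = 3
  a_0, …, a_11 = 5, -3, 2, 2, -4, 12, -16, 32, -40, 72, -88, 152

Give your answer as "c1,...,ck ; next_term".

-1,2,2 ; -184

  a_3 = -1·2 + 2·-3 + 2·5 = 2
  a_4 = -1·2 + 2·2 + 2·-3 = -4
  a_5 = -1·-4 + 2·2 + 2·2 = 12
  a_6 = -1·12 + 2·-4 + 2·2 = -16
  a_7 = -1·-16 + 2·12 + 2·-4 = 32
  a_8 = -1·32 + 2·-16 + 2·12 = -40
  a_9 = -1·-40 + 2·32 + 2·-16 = 72
  a_10 = -1·72 + 2·-40 + 2·32 = -88
  a_11 = -1·-88 + 2·72 + 2·-40 = 152
  a_12 = -1·152 + 2·-88 + 2·72 = -184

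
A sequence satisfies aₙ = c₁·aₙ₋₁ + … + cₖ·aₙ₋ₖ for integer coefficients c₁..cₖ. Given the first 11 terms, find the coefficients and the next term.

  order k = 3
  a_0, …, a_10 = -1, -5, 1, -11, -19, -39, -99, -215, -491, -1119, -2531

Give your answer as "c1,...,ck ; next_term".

  a_3 = 1·1 + 2·-5 + 2·-1 = -11
  a_4 = 1·-11 + 2·1 + 2·-5 = -19
  a_5 = 1·-19 + 2·-11 + 2·1 = -39
  a_6 = 1·-39 + 2·-19 + 2·-11 = -99
  a_7 = 1·-99 + 2·-39 + 2·-19 = -215
  a_8 = 1·-215 + 2·-99 + 2·-39 = -491
  a_9 = 1·-491 + 2·-215 + 2·-99 = -1119
  a_10 = 1·-1119 + 2·-491 + 2·-215 = -2531
  a_11 = 1·-2531 + 2·-1119 + 2·-491 = -5751

1,2,2 ; -5751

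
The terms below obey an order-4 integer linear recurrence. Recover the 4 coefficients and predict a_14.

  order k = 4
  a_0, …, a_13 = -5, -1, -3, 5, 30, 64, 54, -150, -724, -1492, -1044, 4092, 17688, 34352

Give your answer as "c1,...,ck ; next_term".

  a_4 = 2·5 + -2·-3 + -4·-1 + -2·-5 = 30
  a_5 = 2·30 + -2·5 + -4·-3 + -2·-1 = 64
  a_6 = 2·64 + -2·30 + -4·5 + -2·-3 = 54
  a_7 = 2·54 + -2·64 + -4·30 + -2·5 = -150
  a_8 = 2·-150 + -2·54 + -4·64 + -2·30 = -724
  a_9 = 2·-724 + -2·-150 + -4·54 + -2·64 = -1492
  a_10 = 2·-1492 + -2·-724 + -4·-150 + -2·54 = -1044
  a_11 = 2·-1044 + -2·-1492 + -4·-724 + -2·-150 = 4092
  a_12 = 2·4092 + -2·-1044 + -4·-1492 + -2·-724 = 17688
  a_13 = 2·17688 + -2·4092 + -4·-1044 + -2·-1492 = 34352
  a_14 = 2·34352 + -2·17688 + -4·4092 + -2·-1044 = 19048

2,-2,-4,-2 ; 19048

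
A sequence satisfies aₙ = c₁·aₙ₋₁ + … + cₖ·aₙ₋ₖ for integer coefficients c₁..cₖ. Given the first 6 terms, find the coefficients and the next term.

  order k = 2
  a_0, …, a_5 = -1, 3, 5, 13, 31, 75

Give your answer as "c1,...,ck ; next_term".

2,1 ; 181

  a_2 = 2·3 + 1·-1 = 5
  a_3 = 2·5 + 1·3 = 13
  a_4 = 2·13 + 1·5 = 31
  a_5 = 2·31 + 1·13 = 75
  a_6 = 2·75 + 1·31 = 181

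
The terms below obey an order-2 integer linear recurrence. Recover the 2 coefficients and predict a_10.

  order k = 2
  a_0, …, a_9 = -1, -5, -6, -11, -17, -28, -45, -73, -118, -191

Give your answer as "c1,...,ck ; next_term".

  a_2 = 1·-5 + 1·-1 = -6
  a_3 = 1·-6 + 1·-5 = -11
  a_4 = 1·-11 + 1·-6 = -17
  a_5 = 1·-17 + 1·-11 = -28
  a_6 = 1·-28 + 1·-17 = -45
  a_7 = 1·-45 + 1·-28 = -73
  a_8 = 1·-73 + 1·-45 = -118
  a_9 = 1·-118 + 1·-73 = -191
  a_10 = 1·-191 + 1·-118 = -309

1,1 ; -309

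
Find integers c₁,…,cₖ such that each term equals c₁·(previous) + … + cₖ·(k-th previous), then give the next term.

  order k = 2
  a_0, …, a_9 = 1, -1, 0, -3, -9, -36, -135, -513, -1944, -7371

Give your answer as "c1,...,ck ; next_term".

3,3 ; -27945

  a_2 = 3·-1 + 3·1 = 0
  a_3 = 3·0 + 3·-1 = -3
  a_4 = 3·-3 + 3·0 = -9
  a_5 = 3·-9 + 3·-3 = -36
  a_6 = 3·-36 + 3·-9 = -135
  a_7 = 3·-135 + 3·-36 = -513
  a_8 = 3·-513 + 3·-135 = -1944
  a_9 = 3·-1944 + 3·-513 = -7371
  a_10 = 3·-7371 + 3·-1944 = -27945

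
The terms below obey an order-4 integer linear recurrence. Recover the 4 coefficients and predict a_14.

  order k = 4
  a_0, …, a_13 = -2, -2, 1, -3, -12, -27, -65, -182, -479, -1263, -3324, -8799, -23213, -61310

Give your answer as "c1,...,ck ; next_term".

  a_4 = 1·-3 + 3·1 + 2·-2 + 4·-2 = -12
  a_5 = 1·-12 + 3·-3 + 2·1 + 4·-2 = -27
  a_6 = 1·-27 + 3·-12 + 2·-3 + 4·1 = -65
  a_7 = 1·-65 + 3·-27 + 2·-12 + 4·-3 = -182
  a_8 = 1·-182 + 3·-65 + 2·-27 + 4·-12 = -479
  a_9 = 1·-479 + 3·-182 + 2·-65 + 4·-27 = -1263
  a_10 = 1·-1263 + 3·-479 + 2·-182 + 4·-65 = -3324
  a_11 = 1·-3324 + 3·-1263 + 2·-479 + 4·-182 = -8799
  a_12 = 1·-8799 + 3·-3324 + 2·-1263 + 4·-479 = -23213
  a_13 = 1·-23213 + 3·-8799 + 2·-3324 + 4·-1263 = -61310
  a_14 = 1·-61310 + 3·-23213 + 2·-8799 + 4·-3324 = -161843

1,3,2,4 ; -161843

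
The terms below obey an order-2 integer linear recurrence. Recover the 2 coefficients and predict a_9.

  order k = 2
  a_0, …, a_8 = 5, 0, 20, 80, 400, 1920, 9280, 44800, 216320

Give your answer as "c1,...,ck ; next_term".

4,4 ; 1044480

  a_2 = 4·0 + 4·5 = 20
  a_3 = 4·20 + 4·0 = 80
  a_4 = 4·80 + 4·20 = 400
  a_5 = 4·400 + 4·80 = 1920
  a_6 = 4·1920 + 4·400 = 9280
  a_7 = 4·9280 + 4·1920 = 44800
  a_8 = 4·44800 + 4·9280 = 216320
  a_9 = 4·216320 + 4·44800 = 1044480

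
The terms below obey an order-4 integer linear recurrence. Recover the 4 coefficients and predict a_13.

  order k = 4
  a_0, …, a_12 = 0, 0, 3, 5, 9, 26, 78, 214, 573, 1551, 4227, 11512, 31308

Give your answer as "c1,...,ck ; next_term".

  a_4 = 3·5 + -2·3 + 3·0 + 1·0 = 9
  a_5 = 3·9 + -2·5 + 3·3 + 1·0 = 26
  a_6 = 3·26 + -2·9 + 3·5 + 1·3 = 78
  a_7 = 3·78 + -2·26 + 3·9 + 1·5 = 214
  a_8 = 3·214 + -2·78 + 3·26 + 1·9 = 573
  a_9 = 3·573 + -2·214 + 3·78 + 1·26 = 1551
  a_10 = 3·1551 + -2·573 + 3·214 + 1·78 = 4227
  a_11 = 3·4227 + -2·1551 + 3·573 + 1·214 = 11512
  a_12 = 3·11512 + -2·4227 + 3·1551 + 1·573 = 31308
  a_13 = 3·31308 + -2·11512 + 3·4227 + 1·1551 = 85132

3,-2,3,1 ; 85132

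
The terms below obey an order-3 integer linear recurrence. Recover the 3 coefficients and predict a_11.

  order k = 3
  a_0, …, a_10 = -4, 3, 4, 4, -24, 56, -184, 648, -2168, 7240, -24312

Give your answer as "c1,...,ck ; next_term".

  a_3 = -3·4 + 0·3 + -4·-4 = 4
  a_4 = -3·4 + 0·4 + -4·3 = -24
  a_5 = -3·-24 + 0·4 + -4·4 = 56
  a_6 = -3·56 + 0·-24 + -4·4 = -184
  a_7 = -3·-184 + 0·56 + -4·-24 = 648
  a_8 = -3·648 + 0·-184 + -4·56 = -2168
  a_9 = -3·-2168 + 0·648 + -4·-184 = 7240
  a_10 = -3·7240 + 0·-2168 + -4·648 = -24312
  a_11 = -3·-24312 + 0·7240 + -4·-2168 = 81608

-3,0,-4 ; 81608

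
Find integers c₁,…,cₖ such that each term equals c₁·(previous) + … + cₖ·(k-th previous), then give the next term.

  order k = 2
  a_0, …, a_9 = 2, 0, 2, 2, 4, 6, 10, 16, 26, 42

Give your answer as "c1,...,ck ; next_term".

1,1 ; 68

  a_2 = 1·0 + 1·2 = 2
  a_3 = 1·2 + 1·0 = 2
  a_4 = 1·2 + 1·2 = 4
  a_5 = 1·4 + 1·2 = 6
  a_6 = 1·6 + 1·4 = 10
  a_7 = 1·10 + 1·6 = 16
  a_8 = 1·16 + 1·10 = 26
  a_9 = 1·26 + 1·16 = 42
  a_10 = 1·42 + 1·26 = 68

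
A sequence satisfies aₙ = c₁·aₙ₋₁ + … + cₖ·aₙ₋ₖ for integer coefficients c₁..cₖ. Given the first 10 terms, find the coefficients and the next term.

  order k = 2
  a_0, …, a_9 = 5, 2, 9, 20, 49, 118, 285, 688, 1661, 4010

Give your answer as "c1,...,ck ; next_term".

  a_2 = 2·2 + 1·5 = 9
  a_3 = 2·9 + 1·2 = 20
  a_4 = 2·20 + 1·9 = 49
  a_5 = 2·49 + 1·20 = 118
  a_6 = 2·118 + 1·49 = 285
  a_7 = 2·285 + 1·118 = 688
  a_8 = 2·688 + 1·285 = 1661
  a_9 = 2·1661 + 1·688 = 4010
  a_10 = 2·4010 + 1·1661 = 9681

2,1 ; 9681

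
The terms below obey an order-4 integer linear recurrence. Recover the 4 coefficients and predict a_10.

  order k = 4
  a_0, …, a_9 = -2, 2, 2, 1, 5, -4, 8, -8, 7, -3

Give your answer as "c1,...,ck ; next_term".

-1,1,1,-1 ; -6

  a_4 = -1·1 + 1·2 + 1·2 + -1·-2 = 5
  a_5 = -1·5 + 1·1 + 1·2 + -1·2 = -4
  a_6 = -1·-4 + 1·5 + 1·1 + -1·2 = 8
  a_7 = -1·8 + 1·-4 + 1·5 + -1·1 = -8
  a_8 = -1·-8 + 1·8 + 1·-4 + -1·5 = 7
  a_9 = -1·7 + 1·-8 + 1·8 + -1·-4 = -3
  a_10 = -1·-3 + 1·7 + 1·-8 + -1·8 = -6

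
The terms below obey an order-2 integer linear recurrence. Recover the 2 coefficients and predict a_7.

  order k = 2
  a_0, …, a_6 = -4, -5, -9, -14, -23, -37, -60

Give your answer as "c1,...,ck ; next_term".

  a_2 = 1·-5 + 1·-4 = -9
  a_3 = 1·-9 + 1·-5 = -14
  a_4 = 1·-14 + 1·-9 = -23
  a_5 = 1·-23 + 1·-14 = -37
  a_6 = 1·-37 + 1·-23 = -60
  a_7 = 1·-60 + 1·-37 = -97

1,1 ; -97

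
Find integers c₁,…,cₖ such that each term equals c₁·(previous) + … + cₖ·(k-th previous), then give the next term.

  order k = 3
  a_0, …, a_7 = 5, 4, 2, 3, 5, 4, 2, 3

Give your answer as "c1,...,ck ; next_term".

1,-1,1 ; 5

  a_3 = 1·2 + -1·4 + 1·5 = 3
  a_4 = 1·3 + -1·2 + 1·4 = 5
  a_5 = 1·5 + -1·3 + 1·2 = 4
  a_6 = 1·4 + -1·5 + 1·3 = 2
  a_7 = 1·2 + -1·4 + 1·5 = 3
  a_8 = 1·3 + -1·2 + 1·4 = 5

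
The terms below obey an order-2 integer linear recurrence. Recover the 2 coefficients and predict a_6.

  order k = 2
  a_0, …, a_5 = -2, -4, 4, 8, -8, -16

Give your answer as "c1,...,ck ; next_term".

0,-2 ; 16

  a_2 = 0·-4 + -2·-2 = 4
  a_3 = 0·4 + -2·-4 = 8
  a_4 = 0·8 + -2·4 = -8
  a_5 = 0·-8 + -2·8 = -16
  a_6 = 0·-16 + -2·-8 = 16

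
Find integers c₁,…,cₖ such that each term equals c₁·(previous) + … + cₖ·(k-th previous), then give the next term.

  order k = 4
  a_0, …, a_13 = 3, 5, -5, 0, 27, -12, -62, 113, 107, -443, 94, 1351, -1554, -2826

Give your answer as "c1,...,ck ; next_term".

  a_4 = -1·0 + -2·-5 + 1·5 + 4·3 = 27
  a_5 = -1·27 + -2·0 + 1·-5 + 4·5 = -12
  a_6 = -1·-12 + -2·27 + 1·0 + 4·-5 = -62
  a_7 = -1·-62 + -2·-12 + 1·27 + 4·0 = 113
  a_8 = -1·113 + -2·-62 + 1·-12 + 4·27 = 107
  a_9 = -1·107 + -2·113 + 1·-62 + 4·-12 = -443
  a_10 = -1·-443 + -2·107 + 1·113 + 4·-62 = 94
  a_11 = -1·94 + -2·-443 + 1·107 + 4·113 = 1351
  a_12 = -1·1351 + -2·94 + 1·-443 + 4·107 = -1554
  a_13 = -1·-1554 + -2·1351 + 1·94 + 4·-443 = -2826
  a_14 = -1·-2826 + -2·-1554 + 1·1351 + 4·94 = 7661

-1,-2,1,4 ; 7661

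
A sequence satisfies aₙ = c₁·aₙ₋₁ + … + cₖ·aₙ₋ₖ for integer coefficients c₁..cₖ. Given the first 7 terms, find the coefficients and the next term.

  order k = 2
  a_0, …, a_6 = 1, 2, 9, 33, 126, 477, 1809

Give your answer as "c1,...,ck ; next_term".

3,3 ; 6858

  a_2 = 3·2 + 3·1 = 9
  a_3 = 3·9 + 3·2 = 33
  a_4 = 3·33 + 3·9 = 126
  a_5 = 3·126 + 3·33 = 477
  a_6 = 3·477 + 3·126 = 1809
  a_7 = 3·1809 + 3·477 = 6858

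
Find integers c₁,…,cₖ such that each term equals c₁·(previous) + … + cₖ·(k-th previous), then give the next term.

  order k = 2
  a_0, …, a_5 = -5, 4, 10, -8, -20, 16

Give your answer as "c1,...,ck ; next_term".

0,-2 ; 40

  a_2 = 0·4 + -2·-5 = 10
  a_3 = 0·10 + -2·4 = -8
  a_4 = 0·-8 + -2·10 = -20
  a_5 = 0·-20 + -2·-8 = 16
  a_6 = 0·16 + -2·-20 = 40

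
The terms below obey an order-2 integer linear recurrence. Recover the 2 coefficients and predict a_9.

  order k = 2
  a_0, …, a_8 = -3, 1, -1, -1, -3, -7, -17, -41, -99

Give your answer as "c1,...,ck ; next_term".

  a_2 = 2·1 + 1·-3 = -1
  a_3 = 2·-1 + 1·1 = -1
  a_4 = 2·-1 + 1·-1 = -3
  a_5 = 2·-3 + 1·-1 = -7
  a_6 = 2·-7 + 1·-3 = -17
  a_7 = 2·-17 + 1·-7 = -41
  a_8 = 2·-41 + 1·-17 = -99
  a_9 = 2·-99 + 1·-41 = -239

2,1 ; -239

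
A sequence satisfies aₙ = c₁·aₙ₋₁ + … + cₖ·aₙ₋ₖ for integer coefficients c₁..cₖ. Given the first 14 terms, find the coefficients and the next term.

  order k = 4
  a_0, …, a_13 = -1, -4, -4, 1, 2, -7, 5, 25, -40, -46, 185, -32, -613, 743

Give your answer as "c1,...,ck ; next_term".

  a_4 = 0·1 + -3·-4 + 3·-4 + -2·-1 = 2
  a_5 = 0·2 + -3·1 + 3·-4 + -2·-4 = -7
  a_6 = 0·-7 + -3·2 + 3·1 + -2·-4 = 5
  a_7 = 0·5 + -3·-7 + 3·2 + -2·1 = 25
  a_8 = 0·25 + -3·5 + 3·-7 + -2·2 = -40
  a_9 = 0·-40 + -3·25 + 3·5 + -2·-7 = -46
  a_10 = 0·-46 + -3·-40 + 3·25 + -2·5 = 185
  a_11 = 0·185 + -3·-46 + 3·-40 + -2·25 = -32
  a_12 = 0·-32 + -3·185 + 3·-46 + -2·-40 = -613
  a_13 = 0·-613 + -3·-32 + 3·185 + -2·-46 = 743
  a_14 = 0·743 + -3·-613 + 3·-32 + -2·185 = 1373

0,-3,3,-2 ; 1373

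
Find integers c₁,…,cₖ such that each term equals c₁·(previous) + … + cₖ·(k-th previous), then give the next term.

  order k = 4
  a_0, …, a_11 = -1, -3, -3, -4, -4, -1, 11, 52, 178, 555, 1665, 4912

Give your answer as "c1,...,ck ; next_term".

  a_4 = 3·-4 + 1·-3 + -3·-3 + -2·-1 = -4
  a_5 = 3·-4 + 1·-4 + -3·-3 + -2·-3 = -1
  a_6 = 3·-1 + 1·-4 + -3·-4 + -2·-3 = 11
  a_7 = 3·11 + 1·-1 + -3·-4 + -2·-4 = 52
  a_8 = 3·52 + 1·11 + -3·-1 + -2·-4 = 178
  a_9 = 3·178 + 1·52 + -3·11 + -2·-1 = 555
  a_10 = 3·555 + 1·178 + -3·52 + -2·11 = 1665
  a_11 = 3·1665 + 1·555 + -3·178 + -2·52 = 4912
  a_12 = 3·4912 + 1·1665 + -3·555 + -2·178 = 14380

3,1,-3,-2 ; 14380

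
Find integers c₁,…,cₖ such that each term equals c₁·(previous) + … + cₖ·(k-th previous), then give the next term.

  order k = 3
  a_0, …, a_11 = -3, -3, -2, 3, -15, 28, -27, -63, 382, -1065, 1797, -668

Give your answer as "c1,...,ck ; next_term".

-3,-3,4 ; -7647

  a_3 = -3·-2 + -3·-3 + 4·-3 = 3
  a_4 = -3·3 + -3·-2 + 4·-3 = -15
  a_5 = -3·-15 + -3·3 + 4·-2 = 28
  a_6 = -3·28 + -3·-15 + 4·3 = -27
  a_7 = -3·-27 + -3·28 + 4·-15 = -63
  a_8 = -3·-63 + -3·-27 + 4·28 = 382
  a_9 = -3·382 + -3·-63 + 4·-27 = -1065
  a_10 = -3·-1065 + -3·382 + 4·-63 = 1797
  a_11 = -3·1797 + -3·-1065 + 4·382 = -668
  a_12 = -3·-668 + -3·1797 + 4·-1065 = -7647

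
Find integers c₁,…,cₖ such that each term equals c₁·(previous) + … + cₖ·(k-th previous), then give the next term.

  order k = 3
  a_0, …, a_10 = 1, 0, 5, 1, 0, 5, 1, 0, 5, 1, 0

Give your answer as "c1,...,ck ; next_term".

0,0,1 ; 5

  a_3 = 0·5 + 0·0 + 1·1 = 1
  a_4 = 0·1 + 0·5 + 1·0 = 0
  a_5 = 0·0 + 0·1 + 1·5 = 5
  a_6 = 0·5 + 0·0 + 1·1 = 1
  a_7 = 0·1 + 0·5 + 1·0 = 0
  a_8 = 0·0 + 0·1 + 1·5 = 5
  a_9 = 0·5 + 0·0 + 1·1 = 1
  a_10 = 0·1 + 0·5 + 1·0 = 0
  a_11 = 0·0 + 0·1 + 1·5 = 5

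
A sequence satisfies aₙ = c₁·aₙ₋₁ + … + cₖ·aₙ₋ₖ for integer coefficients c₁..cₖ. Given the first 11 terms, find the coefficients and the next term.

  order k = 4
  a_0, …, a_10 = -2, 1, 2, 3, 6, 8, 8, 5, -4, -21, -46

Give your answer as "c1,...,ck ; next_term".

2,-1,0,-1 ; -76

  a_4 = 2·3 + -1·2 + 0·1 + -1·-2 = 6
  a_5 = 2·6 + -1·3 + 0·2 + -1·1 = 8
  a_6 = 2·8 + -1·6 + 0·3 + -1·2 = 8
  a_7 = 2·8 + -1·8 + 0·6 + -1·3 = 5
  a_8 = 2·5 + -1·8 + 0·8 + -1·6 = -4
  a_9 = 2·-4 + -1·5 + 0·8 + -1·8 = -21
  a_10 = 2·-21 + -1·-4 + 0·5 + -1·8 = -46
  a_11 = 2·-46 + -1·-21 + 0·-4 + -1·5 = -76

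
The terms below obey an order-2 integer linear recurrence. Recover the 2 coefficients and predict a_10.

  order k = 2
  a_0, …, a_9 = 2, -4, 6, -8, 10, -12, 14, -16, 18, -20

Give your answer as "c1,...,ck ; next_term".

  a_2 = -2·-4 + -1·2 = 6
  a_3 = -2·6 + -1·-4 = -8
  a_4 = -2·-8 + -1·6 = 10
  a_5 = -2·10 + -1·-8 = -12
  a_6 = -2·-12 + -1·10 = 14
  a_7 = -2·14 + -1·-12 = -16
  a_8 = -2·-16 + -1·14 = 18
  a_9 = -2·18 + -1·-16 = -20
  a_10 = -2·-20 + -1·18 = 22

-2,-1 ; 22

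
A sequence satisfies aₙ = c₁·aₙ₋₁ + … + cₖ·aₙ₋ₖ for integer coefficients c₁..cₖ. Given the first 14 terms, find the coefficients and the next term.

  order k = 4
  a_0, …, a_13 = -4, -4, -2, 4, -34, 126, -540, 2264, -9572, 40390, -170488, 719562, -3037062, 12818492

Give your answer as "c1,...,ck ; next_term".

  a_4 = -4·4 + 1·-2 + 1·-4 + 3·-4 = -34
  a_5 = -4·-34 + 1·4 + 1·-2 + 3·-4 = 126
  a_6 = -4·126 + 1·-34 + 1·4 + 3·-2 = -540
  a_7 = -4·-540 + 1·126 + 1·-34 + 3·4 = 2264
  a_8 = -4·2264 + 1·-540 + 1·126 + 3·-34 = -9572
  a_9 = -4·-9572 + 1·2264 + 1·-540 + 3·126 = 40390
  a_10 = -4·40390 + 1·-9572 + 1·2264 + 3·-540 = -170488
  a_11 = -4·-170488 + 1·40390 + 1·-9572 + 3·2264 = 719562
  a_12 = -4·719562 + 1·-170488 + 1·40390 + 3·-9572 = -3037062
  a_13 = -4·-3037062 + 1·719562 + 1·-170488 + 3·40390 = 12818492
  a_14 = -4·12818492 + 1·-3037062 + 1·719562 + 3·-170488 = -54102932

-4,1,1,3 ; -54102932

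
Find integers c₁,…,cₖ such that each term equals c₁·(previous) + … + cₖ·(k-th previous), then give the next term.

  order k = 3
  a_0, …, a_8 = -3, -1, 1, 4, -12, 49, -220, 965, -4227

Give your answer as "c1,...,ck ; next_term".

  a_3 = -4·1 + 1·-1 + -3·-3 = 4
  a_4 = -4·4 + 1·1 + -3·-1 = -12
  a_5 = -4·-12 + 1·4 + -3·1 = 49
  a_6 = -4·49 + 1·-12 + -3·4 = -220
  a_7 = -4·-220 + 1·49 + -3·-12 = 965
  a_8 = -4·965 + 1·-220 + -3·49 = -4227
  a_9 = -4·-4227 + 1·965 + -3·-220 = 18533

-4,1,-3 ; 18533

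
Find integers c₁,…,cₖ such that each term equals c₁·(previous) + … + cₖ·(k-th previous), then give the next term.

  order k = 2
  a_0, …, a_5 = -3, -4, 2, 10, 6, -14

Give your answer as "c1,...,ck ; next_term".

1,-2 ; -26

  a_2 = 1·-4 + -2·-3 = 2
  a_3 = 1·2 + -2·-4 = 10
  a_4 = 1·10 + -2·2 = 6
  a_5 = 1·6 + -2·10 = -14
  a_6 = 1·-14 + -2·6 = -26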